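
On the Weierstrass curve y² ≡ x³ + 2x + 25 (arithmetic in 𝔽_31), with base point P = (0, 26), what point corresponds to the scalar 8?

(20, 25)

Double-and-add on 8 = (1000)₂. Start with P = (0, 26) for the leading 1-bit.
double: tangent at (0, 26): λ = (3·0² + 2)/(2·26) ≡ 2/21. 21⁻¹ ≡ 3 (mod 31) since 21·3 = 63 ≡ 1, so λ ≡ 2·3 ≡ 6.
  x = λ² - 0 - 0 = 36 - 0 ≡ 5; y = λ·(0 - 5) - 26 ≡ 6. → (5, 6)
double: tangent at (5, 6): λ = (3·5² + 2)/(2·6) ≡ 15/12. 12⁻¹ ≡ 13 (mod 31), so λ ≡ 15·13 ≡ 9.
  x = λ² - 5 - 5 = 81 - 10 ≡ 9; y = λ·(5 - 9) - 6 ≡ 20. → (9, 20)
double: tangent at (9, 20): λ = (3·9² + 2)/(2·20) ≡ 28/9. 9⁻¹ ≡ 7 (mod 31) since 9·7 = 63 ≡ 1, so λ ≡ 28·7 ≡ 10.
  x = λ² - 9 - 9 = 100 - 18 ≡ 20; y = λ·(9 - 20) - 20 ≡ 25. → (20, 25)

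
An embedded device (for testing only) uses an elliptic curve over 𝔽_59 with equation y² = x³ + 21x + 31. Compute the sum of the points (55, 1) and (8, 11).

(18, 20)

(55, 1) + (8, 11). λ = (11 - 1)/(8 - 55) ≡ 10/12 mod 59. 12⁻¹ ≡ 5 (mod 59), so λ ≡ 50.
  x = λ² - 55 - 8 = 2500 - 63 ≡ 18; y = λ·(55 - 18) - 1 ≡ 20. → (18, 20)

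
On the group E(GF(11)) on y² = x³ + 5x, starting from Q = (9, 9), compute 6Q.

Repeated addition: build up to 6Q.
2Q: tangent at (9, 9): λ = (3·9² + 5)/(2·9) ≡ 6/7. 7⁻¹ ≡ 8 (mod 11), so λ ≡ 6·8 ≡ 4.
  x = λ² - 9 - 9 = 16 - 18 ≡ 9; y = λ·(9 - 9) - 9 ≡ 2. → (9, 2)
3Q: (9, 2) + (9, 9): same x and y₁ ≡ -y₂, so the sum is O.
4Q: O + (9, 9) = (9, 9) (identity).
5Q: tangent at (9, 9): λ = (3·9² + 5)/(2·9) ≡ 6/7. 7⁻¹ ≡ 8 (mod 11) since 7·8 = 56 ≡ 1, so λ ≡ 6·8 ≡ 4.
  x = λ² - 9 - 9 = 16 - 18 ≡ 9; y = λ·(9 - 9) - 9 ≡ 2. → (9, 2)
6Q: (9, 2) + (9, 9): same x and y₁ ≡ -y₂, so the sum is O.

O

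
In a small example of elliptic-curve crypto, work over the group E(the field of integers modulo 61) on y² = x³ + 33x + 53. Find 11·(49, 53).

Write G = (49, 53).
Repeated addition: build up to 11G.
2G: tangent at (49, 53): λ = (3·49² + 33)/(2·53) ≡ 38/45. 45⁻¹ ≡ 19 (mod 61), so λ ≡ 38·19 ≡ 51.
  x = λ² - 49 - 49 = 2601 - 98 ≡ 2; y = λ·(49 - 2) - 53 ≡ 26. → (2, 26)
3G: (2, 26) + (49, 53). λ = (53 - 26)/(49 - 2) ≡ 27/47 mod 61. 47⁻¹ ≡ 13 (mod 61), so λ ≡ 46.
  x = λ² - 2 - 49 = 2116 - 51 ≡ 52; y = λ·(2 - 52) - 26 ≡ 53. → (52, 53)
4G: (52, 53) + (49, 53). λ = (53 - 53)/(49 - 52) ≡ 0/58 mod 61. 58⁻¹ ≡ 20 (mod 61), so λ ≡ 0.
  x = λ² - 52 - 49 = 0 - 101 ≡ 21; y = λ·(52 - 21) - 53 ≡ 8. → (21, 8)
5G: (21, 8) + (49, 53). λ = (53 - 8)/(49 - 21) ≡ 45/28 mod 61. 28⁻¹ ≡ 24 (mod 61), so λ ≡ 43.
  x = λ² - 21 - 49 = 1849 - 70 ≡ 10; y = λ·(21 - 10) - 8 ≡ 38. → (10, 38)
6G: (10, 38) + (49, 53). λ = (53 - 38)/(49 - 10) ≡ 15/39 mod 61. 39⁻¹ ≡ 36 (mod 61), so λ ≡ 52.
  x = λ² - 10 - 49 = 2704 - 59 ≡ 22; y = λ·(10 - 22) - 38 ≡ 9. → (22, 9)
7G: (22, 9) + (49, 53). λ = (53 - 9)/(49 - 22) ≡ 44/27 mod 61. 27⁻¹ ≡ 52 (mod 61), so λ ≡ 31.
  x = λ² - 22 - 49 = 961 - 71 ≡ 36; y = λ·(22 - 36) - 9 ≡ 45. → (36, 45)
8G: (36, 45) + (49, 53). λ = (53 - 45)/(49 - 36) ≡ 8/13 mod 61. 13⁻¹ ≡ 47 (mod 61) since 13·47 = 611 ≡ 1, so λ ≡ 10.
  x = λ² - 36 - 49 = 100 - 85 ≡ 15; y = λ·(36 - 15) - 45 ≡ 43. → (15, 43)
9G: (15, 43) + (49, 53). λ = (53 - 43)/(49 - 15) ≡ 10/34 mod 61. 34⁻¹ ≡ 9 (mod 61), so λ ≡ 29.
  x = λ² - 15 - 49 = 841 - 64 ≡ 45; y = λ·(15 - 45) - 43 ≡ 2. → (45, 2)
10G: (45, 2) + (49, 53). λ = (53 - 2)/(49 - 45) ≡ 51/4 mod 61. 4⁻¹ ≡ 46 (mod 61) since 4·46 = 184 ≡ 1, so λ ≡ 28.
  x = λ² - 45 - 49 = 784 - 94 ≡ 19; y = λ·(45 - 19) - 2 ≡ 55. → (19, 55)
11G: (19, 55) + (49, 53). λ = (53 - 55)/(49 - 19) ≡ 59/30 mod 61. 30⁻¹ ≡ 59 (mod 61), so λ ≡ 4.
  x = λ² - 19 - 49 = 16 - 68 ≡ 9; y = λ·(19 - 9) - 55 ≡ 46. → (9, 46)

(9, 46)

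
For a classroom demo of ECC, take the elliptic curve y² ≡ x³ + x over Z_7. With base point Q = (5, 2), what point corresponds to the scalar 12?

Repeated addition: build up to 12Q.
2Q: tangent at (5, 2): λ = (3·5² + 1)/(2·2) ≡ 6/4. 4⁻¹ ≡ 2 (mod 7), so λ ≡ 6·2 ≡ 5.
  x = λ² - 5 - 5 = 25 - 10 ≡ 1; y = λ·(5 - 1) - 2 ≡ 4. → (1, 4)
3Q: (1, 4) + (5, 2). λ = (2 - 4)/(5 - 1) ≡ 5/4 mod 7. 4⁻¹ ≡ 2 (mod 7) since 4·2 = 8 ≡ 1, so λ ≡ 3.
  x = λ² - 1 - 5 = 9 - 6 ≡ 3; y = λ·(1 - 3) - 4 ≡ 4. → (3, 4)
4Q: (3, 4) + (5, 2). λ = (2 - 4)/(5 - 3) ≡ 5/2 mod 7. 2⁻¹ ≡ 4 (mod 7) since 2·4 = 8 ≡ 1, so λ ≡ 6.
  x = λ² - 3 - 5 = 36 - 8 ≡ 0; y = λ·(3 - 0) - 4 ≡ 0. → (0, 0)
5Q: (0, 0) + (5, 2). λ = (2 - 0)/(5 - 0) ≡ 2/5 mod 7. 5⁻¹ ≡ 3 (mod 7) since 5·3 = 15 ≡ 1, so λ ≡ 6.
  x = λ² - 0 - 5 = 36 - 5 ≡ 3; y = λ·(0 - 3) - 0 ≡ 3. → (3, 3)
6Q: (3, 3) + (5, 2). λ = (2 - 3)/(5 - 3) ≡ 6/2 mod 7. 2⁻¹ ≡ 4 (mod 7), so λ ≡ 3.
  x = λ² - 3 - 5 = 9 - 8 ≡ 1; y = λ·(3 - 1) - 3 ≡ 3. → (1, 3)
7Q: (1, 3) + (5, 2). λ = (2 - 3)/(5 - 1) ≡ 6/4 mod 7. 4⁻¹ ≡ 2 (mod 7) since 4·2 = 8 ≡ 1, so λ ≡ 5.
  x = λ² - 1 - 5 = 25 - 6 ≡ 5; y = λ·(1 - 5) - 3 ≡ 5. → (5, 5)
8Q: (5, 5) + (5, 2): same x and y₁ ≡ -y₂, so the sum is O.
9Q: O + (5, 2) = (5, 2) (identity).
10Q: tangent at (5, 2): λ = (3·5² + 1)/(2·2) ≡ 6/4. 4⁻¹ ≡ 2 (mod 7) since 4·2 = 8 ≡ 1, so λ ≡ 6·2 ≡ 5.
  x = λ² - 5 - 5 = 25 - 10 ≡ 1; y = λ·(5 - 1) - 2 ≡ 4. → (1, 4)
11Q: (1, 4) + (5, 2). λ = (2 - 4)/(5 - 1) ≡ 5/4 mod 7. 4⁻¹ ≡ 2 (mod 7) since 4·2 = 8 ≡ 1, so λ ≡ 3.
  x = λ² - 1 - 5 = 9 - 6 ≡ 3; y = λ·(1 - 3) - 4 ≡ 4. → (3, 4)
12Q: (3, 4) + (5, 2). λ = (2 - 4)/(5 - 3) ≡ 5/2 mod 7. 2⁻¹ ≡ 4 (mod 7), so λ ≡ 6.
  x = λ² - 3 - 5 = 36 - 8 ≡ 0; y = λ·(3 - 0) - 4 ≡ 0. → (0, 0)

(0, 0)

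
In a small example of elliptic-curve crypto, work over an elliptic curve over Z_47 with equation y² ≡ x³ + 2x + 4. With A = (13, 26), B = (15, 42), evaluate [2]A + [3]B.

(14, 35)

First 2A:
Repeated addition: build up to 2A.
2A: tangent at (13, 26): λ = (3·13² + 2)/(2·26) ≡ 39/5. 5⁻¹ ≡ 19 (mod 47), so λ ≡ 39·19 ≡ 36.
  x = λ² - 13 - 13 = 1296 - 26 ≡ 1; y = λ·(13 - 1) - 26 ≡ 30. → (1, 30)
2A = (1, 30).
Next 3B:
Repeated addition: build up to 3B.
2B: tangent at (15, 42): λ = (3·15² + 2)/(2·42) ≡ 19/37. 37⁻¹ ≡ 14 (mod 47), so λ ≡ 19·14 ≡ 31.
  x = λ² - 15 - 15 = 961 - 30 ≡ 38; y = λ·(15 - 38) - 42 ≡ 44. → (38, 44)
3B: (38, 44) + (15, 42). λ = (42 - 44)/(15 - 38) ≡ 45/24 mod 47. 24⁻¹ ≡ 2 (mod 47), so λ ≡ 43.
  x = λ² - 38 - 15 = 1849 - 53 ≡ 10; y = λ·(38 - 10) - 44 ≡ 32. → (10, 32)
3B = (10, 32).
Finally 2A + 3B:
(1, 30) + (10, 32). λ = (32 - 30)/(10 - 1) ≡ 2/9 mod 47. 9⁻¹ ≡ 21 (mod 47), so λ ≡ 42.
  x = λ² - 1 - 10 = 1764 - 11 ≡ 14; y = λ·(1 - 14) - 30 ≡ 35. → (14, 35)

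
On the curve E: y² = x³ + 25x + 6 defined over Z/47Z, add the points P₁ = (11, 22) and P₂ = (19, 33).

(2, 8)

(11, 22) + (19, 33). λ = (33 - 22)/(19 - 11) ≡ 11/8 mod 47. 8⁻¹ ≡ 6 (mod 47) since 8·6 = 48 ≡ 1, so λ ≡ 19.
  x = λ² - 11 - 19 = 361 - 30 ≡ 2; y = λ·(11 - 2) - 22 ≡ 8. → (2, 8)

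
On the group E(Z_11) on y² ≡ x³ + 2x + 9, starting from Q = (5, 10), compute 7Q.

(0, 8)

Repeated addition: build up to 7Q.
2Q: tangent at (5, 10): λ = (3·5² + 2)/(2·10) ≡ 0/9. 9⁻¹ ≡ 5 (mod 11), so λ ≡ 0·5 ≡ 0.
  x = λ² - 5 - 5 = 0 - 10 ≡ 1; y = λ·(5 - 1) - 10 ≡ 1. → (1, 1)
3Q: (1, 1) + (5, 10). λ = (10 - 1)/(5 - 1) ≡ 9/4 mod 11. 4⁻¹ ≡ 3 (mod 11), so λ ≡ 5.
  x = λ² - 1 - 5 = 25 - 6 ≡ 8; y = λ·(1 - 8) - 1 ≡ 8. → (8, 8)
4Q: (8, 8) + (5, 10). λ = (10 - 8)/(5 - 8) ≡ 2/8 mod 11. 8⁻¹ ≡ 7 (mod 11), so λ ≡ 3.
  x = λ² - 8 - 5 = 9 - 13 ≡ 7; y = λ·(8 - 7) - 8 ≡ 6. → (7, 6)
5Q: (7, 6) + (5, 10). λ = (10 - 6)/(5 - 7) ≡ 4/9 mod 11. 9⁻¹ ≡ 5 (mod 11) since 9·5 = 45 ≡ 1, so λ ≡ 9.
  x = λ² - 7 - 5 = 81 - 12 ≡ 3; y = λ·(7 - 3) - 6 ≡ 8. → (3, 8)
6Q: (3, 8) + (5, 10). λ = (10 - 8)/(5 - 3) ≡ 2/2 mod 11. 2⁻¹ ≡ 6 (mod 11) since 2·6 = 12 ≡ 1, so λ ≡ 1.
  x = λ² - 3 - 5 = 1 - 8 ≡ 4; y = λ·(3 - 4) - 8 ≡ 2. → (4, 2)
7Q: (4, 2) + (5, 10). λ = (10 - 2)/(5 - 4) ≡ 8/1 mod 11. 1⁻¹ ≡ 1 (mod 11) since 1·1 = 1 ≡ 1, so λ ≡ 8.
  x = λ² - 4 - 5 = 64 - 9 ≡ 0; y = λ·(4 - 0) - 2 ≡ 8. → (0, 8)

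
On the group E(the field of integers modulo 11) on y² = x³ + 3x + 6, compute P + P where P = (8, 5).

tangent at (8, 5): λ = (3·8² + 3)/(2·5) ≡ 8/10. 10⁻¹ ≡ 10 (mod 11) since 10·10 = 100 ≡ 1, so λ ≡ 8·10 ≡ 3.
  x = λ² - 8 - 8 = 9 - 16 ≡ 4; y = λ·(8 - 4) - 5 ≡ 7. → (4, 7)

(4, 7)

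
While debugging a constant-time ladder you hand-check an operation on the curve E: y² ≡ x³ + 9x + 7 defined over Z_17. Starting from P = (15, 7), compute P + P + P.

(8, 9)

Repeated addition: build up to 3P.
2P: tangent at (15, 7): λ = (3·15² + 9)/(2·7) ≡ 4/14. 14⁻¹ ≡ 11 (mod 17) since 14·11 = 154 ≡ 1, so λ ≡ 4·11 ≡ 10.
  x = λ² - 15 - 15 = 100 - 30 ≡ 2; y = λ·(15 - 2) - 7 ≡ 4. → (2, 4)
3P: (2, 4) + (15, 7). λ = (7 - 4)/(15 - 2) ≡ 3/13 mod 17. 13⁻¹ ≡ 4 (mod 17), so λ ≡ 12.
  x = λ² - 2 - 15 = 144 - 17 ≡ 8; y = λ·(2 - 8) - 4 ≡ 9. → (8, 9)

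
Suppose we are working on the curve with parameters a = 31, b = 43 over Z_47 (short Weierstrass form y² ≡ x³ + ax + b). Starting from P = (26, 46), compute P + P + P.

(12, 13)

Repeated addition: build up to 3P.
2P: tangent at (26, 46): λ = (3·26² + 31)/(2·46) ≡ 38/45. 45⁻¹ ≡ 23 (mod 47), so λ ≡ 38·23 ≡ 28.
  x = λ² - 26 - 26 = 784 - 52 ≡ 27; y = λ·(26 - 27) - 46 ≡ 20. → (27, 20)
3P: (27, 20) + (26, 46). λ = (46 - 20)/(26 - 27) ≡ 26/46 mod 47. 46⁻¹ ≡ 46 (mod 47), so λ ≡ 21.
  x = λ² - 27 - 26 = 441 - 53 ≡ 12; y = λ·(27 - 12) - 20 ≡ 13. → (12, 13)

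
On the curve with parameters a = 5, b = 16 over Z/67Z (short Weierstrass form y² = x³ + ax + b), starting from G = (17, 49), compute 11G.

(17, 49)

Repeated addition: build up to 11G.
2G: tangent at (17, 49): λ = (3·17² + 5)/(2·49) ≡ 1/31. 31⁻¹ ≡ 13 (mod 67), so λ ≡ 1·13 ≡ 13.
  x = λ² - 17 - 17 = 169 - 34 ≡ 1; y = λ·(17 - 1) - 49 ≡ 25. → (1, 25)
3G: (1, 25) + (17, 49). λ = (49 - 25)/(17 - 1) ≡ 24/16 mod 67. 16⁻¹ ≡ 21 (mod 67) since 16·21 = 336 ≡ 1, so λ ≡ 35.
  x = λ² - 1 - 17 = 1225 - 18 ≡ 1; y = λ·(1 - 1) - 25 ≡ 42. → (1, 42)
4G: (1, 42) + (17, 49). λ = (49 - 42)/(17 - 1) ≡ 7/16 mod 67. 16⁻¹ ≡ 21 (mod 67), so λ ≡ 13.
  x = λ² - 1 - 17 = 169 - 18 ≡ 17; y = λ·(1 - 17) - 42 ≡ 18. → (17, 18)
5G: (17, 18) + (17, 49): same x and y₁ ≡ -y₂, so the sum is 𝒪.
6G: 𝒪 + (17, 49) = (17, 49) (identity).
7G: tangent at (17, 49): λ = (3·17² + 5)/(2·49) ≡ 1/31. 31⁻¹ ≡ 13 (mod 67) since 31·13 = 403 ≡ 1, so λ ≡ 1·13 ≡ 13.
  x = λ² - 17 - 17 = 169 - 34 ≡ 1; y = λ·(17 - 1) - 49 ≡ 25. → (1, 25)
8G: (1, 25) + (17, 49). λ = (49 - 25)/(17 - 1) ≡ 24/16 mod 67. 16⁻¹ ≡ 21 (mod 67) since 16·21 = 336 ≡ 1, so λ ≡ 35.
  x = λ² - 1 - 17 = 1225 - 18 ≡ 1; y = λ·(1 - 1) - 25 ≡ 42. → (1, 42)
9G: (1, 42) + (17, 49). λ = (49 - 42)/(17 - 1) ≡ 7/16 mod 67. 16⁻¹ ≡ 21 (mod 67), so λ ≡ 13.
  x = λ² - 1 - 17 = 169 - 18 ≡ 17; y = λ·(1 - 17) - 42 ≡ 18. → (17, 18)
10G: (17, 18) + (17, 49): same x and y₁ ≡ -y₂, so the sum is 𝒪.
11G: 𝒪 + (17, 49) = (17, 49) (identity).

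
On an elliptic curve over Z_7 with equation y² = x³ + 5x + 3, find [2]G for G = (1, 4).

(6, 5)

tangent at (1, 4): λ = (3·1² + 5)/(2·4) ≡ 1/1. 1⁻¹ ≡ 1 (mod 7), so λ ≡ 1·1 ≡ 1.
  x = λ² - 1 - 1 = 1 - 2 ≡ 6; y = λ·(1 - 6) - 4 ≡ 5. → (6, 5)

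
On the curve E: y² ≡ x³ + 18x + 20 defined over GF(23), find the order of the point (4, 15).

2P: tangent at (4, 15): λ = (3·4² + 18)/(2·15) ≡ 20/7. 7⁻¹ ≡ 10 (mod 23), so λ ≡ 20·10 ≡ 16.
  x = λ² - 4 - 4 = 256 - 8 ≡ 18; y = λ·(4 - 18) - 15 ≡ 14. → (18, 14)
3P: (18, 14) + (4, 15). λ = (15 - 14)/(4 - 18) ≡ 1/9 mod 23. 9⁻¹ ≡ 18 (mod 23), so λ ≡ 18.
  x = λ² - 18 - 4 = 324 - 22 ≡ 3; y = λ·(18 - 3) - 14 ≡ 3. → (3, 3)
4P: (3, 3) + (4, 15). λ = (15 - 3)/(4 - 3) ≡ 12/1 mod 23. 1⁻¹ ≡ 1 (mod 23), so λ ≡ 12.
  x = λ² - 3 - 4 = 144 - 7 ≡ 22; y = λ·(3 - 22) - 3 ≡ 22. → (22, 22)
5P: (22, 22) + (4, 15). λ = (15 - 22)/(4 - 22) ≡ 16/5 mod 23. 5⁻¹ ≡ 14 (mod 23), so λ ≡ 17.
  x = λ² - 22 - 4 = 289 - 26 ≡ 10; y = λ·(22 - 10) - 22 ≡ 21. → (10, 21)
6P: (10, 21) + (4, 15). λ = (15 - 21)/(4 - 10) ≡ 17/17 mod 23. 17⁻¹ ≡ 19 (mod 23) since 17·19 = 323 ≡ 1, so λ ≡ 1.
  x = λ² - 10 - 4 = 1 - 14 ≡ 10; y = λ·(10 - 10) - 21 ≡ 2. → (10, 2)
7P: (10, 2) + (4, 15). λ = (15 - 2)/(4 - 10) ≡ 13/17 mod 23. 17⁻¹ ≡ 19 (mod 23), so λ ≡ 17.
  x = λ² - 10 - 4 = 289 - 14 ≡ 22; y = λ·(10 - 22) - 2 ≡ 1. → (22, 1)
8P: (22, 1) + (4, 15). λ = (15 - 1)/(4 - 22) ≡ 14/5 mod 23. 5⁻¹ ≡ 14 (mod 23) since 5·14 = 70 ≡ 1, so λ ≡ 12.
  x = λ² - 22 - 4 = 144 - 26 ≡ 3; y = λ·(22 - 3) - 1 ≡ 20. → (3, 20)
9P: (3, 20) + (4, 15). λ = (15 - 20)/(4 - 3) ≡ 18/1 mod 23. 1⁻¹ ≡ 1 (mod 23) since 1·1 = 1 ≡ 1, so λ ≡ 18.
  x = λ² - 3 - 4 = 324 - 7 ≡ 18; y = λ·(3 - 18) - 20 ≡ 9. → (18, 9)
10P: (18, 9) + (4, 15). λ = (15 - 9)/(4 - 18) ≡ 6/9 mod 23. 9⁻¹ ≡ 18 (mod 23), so λ ≡ 16.
  x = λ² - 18 - 4 = 256 - 22 ≡ 4; y = λ·(18 - 4) - 9 ≡ 8. → (4, 8)
11P: (4, 8) + (4, 15): same x and y₁ ≡ -y₂, so the sum is ∞.
11P = ∞, so the order is 11.

11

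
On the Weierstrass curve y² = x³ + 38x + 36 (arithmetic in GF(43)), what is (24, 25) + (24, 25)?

(18, 39)

tangent at (24, 25): λ = (3·24² + 38)/(2·25) ≡ 3/7. 7⁻¹ ≡ 37 (mod 43), so λ ≡ 3·37 ≡ 25.
  x = λ² - 24 - 24 = 625 - 48 ≡ 18; y = λ·(24 - 18) - 25 ≡ 39. → (18, 39)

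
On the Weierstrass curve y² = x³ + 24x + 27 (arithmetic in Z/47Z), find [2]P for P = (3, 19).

(0, 11)

tangent at (3, 19): λ = (3·3² + 24)/(2·19) ≡ 4/38. 38⁻¹ ≡ 26 (mod 47) since 38·26 = 988 ≡ 1, so λ ≡ 4·26 ≡ 10.
  x = λ² - 3 - 3 = 100 - 6 ≡ 0; y = λ·(3 - 0) - 19 ≡ 11. → (0, 11)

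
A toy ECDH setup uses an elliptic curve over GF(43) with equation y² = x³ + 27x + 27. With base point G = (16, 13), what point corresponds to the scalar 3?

(23, 42)

Repeated addition: build up to 3G.
2G: tangent at (16, 13): λ = (3·16² + 27)/(2·13) ≡ 21/26. 26⁻¹ ≡ 5 (mod 43), so λ ≡ 21·5 ≡ 19.
  x = λ² - 16 - 16 = 361 - 32 ≡ 28; y = λ·(16 - 28) - 13 ≡ 17. → (28, 17)
3G: (28, 17) + (16, 13). λ = (13 - 17)/(16 - 28) ≡ 39/31 mod 43. 31⁻¹ ≡ 25 (mod 43), so λ ≡ 29.
  x = λ² - 28 - 16 = 841 - 44 ≡ 23; y = λ·(28 - 23) - 17 ≡ 42. → (23, 42)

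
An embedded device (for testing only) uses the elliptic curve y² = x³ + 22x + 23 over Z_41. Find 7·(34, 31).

Write P = (34, 31).
Repeated addition: build up to 7P.
2P: tangent at (34, 31): λ = (3·34² + 22)/(2·31) ≡ 5/21. 21⁻¹ ≡ 2 (mod 41) since 21·2 = 42 ≡ 1, so λ ≡ 5·2 ≡ 10.
  x = λ² - 34 - 34 = 100 - 68 ≡ 32; y = λ·(34 - 32) - 31 ≡ 30. → (32, 30)
3P: (32, 30) + (34, 31). λ = (31 - 30)/(34 - 32) ≡ 1/2 mod 41. 2⁻¹ ≡ 21 (mod 41), so λ ≡ 21.
  x = λ² - 32 - 34 = 441 - 66 ≡ 6; y = λ·(32 - 6) - 30 ≡ 24. → (6, 24)
4P: (6, 24) + (34, 31). λ = (31 - 24)/(34 - 6) ≡ 7/28 mod 41. 28⁻¹ ≡ 22 (mod 41) since 28·22 = 616 ≡ 1, so λ ≡ 31.
  x = λ² - 6 - 34 = 961 - 40 ≡ 19; y = λ·(6 - 19) - 24 ≡ 24. → (19, 24)
5P: (19, 24) + (34, 31). λ = (31 - 24)/(34 - 19) ≡ 7/15 mod 41. 15⁻¹ ≡ 11 (mod 41) since 15·11 = 165 ≡ 1, so λ ≡ 36.
  x = λ² - 19 - 34 = 1296 - 53 ≡ 13; y = λ·(19 - 13) - 24 ≡ 28. → (13, 28)
6P: (13, 28) + (34, 31). λ = (31 - 28)/(34 - 13) ≡ 3/21 mod 41. 21⁻¹ ≡ 2 (mod 41), so λ ≡ 6.
  x = λ² - 13 - 34 = 36 - 47 ≡ 30; y = λ·(13 - 30) - 28 ≡ 34. → (30, 34)
7P: (30, 34) + (34, 31). λ = (31 - 34)/(34 - 30) ≡ 38/4 mod 41. 4⁻¹ ≡ 31 (mod 41) since 4·31 = 124 ≡ 1, so λ ≡ 30.
  x = λ² - 30 - 34 = 900 - 64 ≡ 16; y = λ·(30 - 16) - 34 ≡ 17. → (16, 17)

(16, 17)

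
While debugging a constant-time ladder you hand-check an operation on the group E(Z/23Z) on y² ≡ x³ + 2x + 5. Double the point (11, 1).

(9, 19)

tangent at (11, 1): λ = (3·11² + 2)/(2·1) ≡ 20/2. 2⁻¹ ≡ 12 (mod 23) since 2·12 = 24 ≡ 1, so λ ≡ 20·12 ≡ 10.
  x = λ² - 11 - 11 = 100 - 22 ≡ 9; y = λ·(11 - 9) - 1 ≡ 19. → (9, 19)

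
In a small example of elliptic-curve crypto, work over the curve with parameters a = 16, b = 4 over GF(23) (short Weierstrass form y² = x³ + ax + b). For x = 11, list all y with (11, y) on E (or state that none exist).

4, 19

x³ + 16x + 4 = 1511 ≡ 16 (mod 23).
Square roots of 16 mod 23: 4 and 19 (since 4² = 16 ≡ 16).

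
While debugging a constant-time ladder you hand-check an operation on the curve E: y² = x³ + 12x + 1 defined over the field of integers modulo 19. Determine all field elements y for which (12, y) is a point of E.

7, 12

x³ + 12x + 1 = 1873 ≡ 11 (mod 19).
Square roots of 11 mod 19: 7 and 12 (since 7² = 49 ≡ 11).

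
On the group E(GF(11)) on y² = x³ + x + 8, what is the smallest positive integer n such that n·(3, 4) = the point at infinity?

2P: tangent at (3, 4): λ = (3·3² + 1)/(2·4) ≡ 6/8. 8⁻¹ ≡ 7 (mod 11), so λ ≡ 6·7 ≡ 9.
  x = λ² - 3 - 3 = 81 - 6 ≡ 9; y = λ·(3 - 9) - 4 ≡ 8. → (9, 8)
3P: (9, 8) + (3, 4). λ = (4 - 8)/(3 - 9) ≡ 7/5 mod 11. 5⁻¹ ≡ 9 (mod 11), so λ ≡ 8.
  x = λ² - 9 - 3 = 64 - 12 ≡ 8; y = λ·(9 - 8) - 8 ≡ 0. → (8, 0)
4P: (8, 0) + (3, 4). λ = (4 - 0)/(3 - 8) ≡ 4/6 mod 11. 6⁻¹ ≡ 2 (mod 11), so λ ≡ 8.
  x = λ² - 8 - 3 = 64 - 11 ≡ 9; y = λ·(8 - 9) - 0 ≡ 3. → (9, 3)
5P: (9, 3) + (3, 4). λ = (4 - 3)/(3 - 9) ≡ 1/5 mod 11. 5⁻¹ ≡ 9 (mod 11) since 5·9 = 45 ≡ 1, so λ ≡ 9.
  x = λ² - 9 - 3 = 81 - 12 ≡ 3; y = λ·(9 - 3) - 3 ≡ 7. → (3, 7)
6P: (3, 7) + (3, 4): same x and y₁ ≡ -y₂, so the sum is the point at infinity.
6P = the point at infinity, so the order is 6.

6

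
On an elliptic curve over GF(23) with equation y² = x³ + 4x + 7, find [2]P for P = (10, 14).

tangent at (10, 14): λ = (3·10² + 4)/(2·14) ≡ 5/5. 5⁻¹ ≡ 14 (mod 23) since 5·14 = 70 ≡ 1, so λ ≡ 5·14 ≡ 1.
  x = λ² - 10 - 10 = 1 - 20 ≡ 4; y = λ·(10 - 4) - 14 ≡ 15. → (4, 15)

(4, 15)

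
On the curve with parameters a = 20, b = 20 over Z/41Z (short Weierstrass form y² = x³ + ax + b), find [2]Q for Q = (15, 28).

tangent at (15, 28): λ = (3·15² + 20)/(2·28) ≡ 39/15. 15⁻¹ ≡ 11 (mod 41), so λ ≡ 39·11 ≡ 19.
  x = λ² - 15 - 15 = 361 - 30 ≡ 3; y = λ·(15 - 3) - 28 ≡ 36. → (3, 36)

(3, 36)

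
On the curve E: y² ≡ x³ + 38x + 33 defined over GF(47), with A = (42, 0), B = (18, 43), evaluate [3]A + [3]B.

First 3A:
Repeated addition: build up to 3A.
2A: (42, 0) + (42, 0): same x and y₁ ≡ -y₂, so the sum is ∞.
3A: ∞ + (42, 0) = (42, 0) (identity).
3A = (42, 0).
Next 3B:
Repeated addition: build up to 3B.
2B: tangent at (18, 43): λ = (3·18² + 38)/(2·43) ≡ 23/39. 39⁻¹ ≡ 41 (mod 47), so λ ≡ 23·41 ≡ 3.
  x = λ² - 18 - 18 = 9 - 36 ≡ 20; y = λ·(18 - 20) - 43 ≡ 45. → (20, 45)
3B: (20, 45) + (18, 43). λ = (43 - 45)/(18 - 20) ≡ 45/45 mod 47. 45⁻¹ ≡ 23 (mod 47), so λ ≡ 1.
  x = λ² - 20 - 18 = 1 - 38 ≡ 10; y = λ·(20 - 10) - 45 ≡ 12. → (10, 12)
3B = (10, 12).
Finally 3A + 3B:
(42, 0) + (10, 12). λ = (12 - 0)/(10 - 42) ≡ 12/15 mod 47. 15⁻¹ ≡ 22 (mod 47), so λ ≡ 29.
  x = λ² - 42 - 10 = 841 - 52 ≡ 37; y = λ·(42 - 37) - 0 ≡ 4. → (37, 4)

(37, 4)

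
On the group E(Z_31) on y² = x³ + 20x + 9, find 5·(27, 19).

Write P = (27, 19).
Double-and-add on 5 = (101)₂. Start with P = (27, 19) for the leading 1-bit.
double: tangent at (27, 19): λ = (3·27² + 20)/(2·19) ≡ 6/7. 7⁻¹ ≡ 9 (mod 31), so λ ≡ 6·9 ≡ 23.
  x = λ² - 27 - 27 = 529 - 54 ≡ 10; y = λ·(27 - 10) - 19 ≡ 0. → (10, 0)
double: (10, 0) + (10, 0): same x and y₁ ≡ -y₂, so the sum is 𝒪.
add P: 𝒪 + (27, 19) = (27, 19) (identity).

(27, 19)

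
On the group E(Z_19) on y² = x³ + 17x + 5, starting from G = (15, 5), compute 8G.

Repeated addition: build up to 8G.
2G: tangent at (15, 5): λ = (3·15² + 17)/(2·5) ≡ 8/10. 10⁻¹ ≡ 2 (mod 19), so λ ≡ 8·2 ≡ 16.
  x = λ² - 15 - 15 = 256 - 30 ≡ 17; y = λ·(15 - 17) - 5 ≡ 1. → (17, 1)
3G: (17, 1) + (15, 5). λ = (5 - 1)/(15 - 17) ≡ 4/17 mod 19. 17⁻¹ ≡ 9 (mod 19) since 17·9 = 153 ≡ 1, so λ ≡ 17.
  x = λ² - 17 - 15 = 289 - 32 ≡ 10; y = λ·(17 - 10) - 1 ≡ 4. → (10, 4)
4G: (10, 4) + (15, 5). λ = (5 - 4)/(15 - 10) ≡ 1/5 mod 19. 5⁻¹ ≡ 4 (mod 19), so λ ≡ 4.
  x = λ² - 10 - 15 = 16 - 25 ≡ 10; y = λ·(10 - 10) - 4 ≡ 15. → (10, 15)
5G: (10, 15) + (15, 5). λ = (5 - 15)/(15 - 10) ≡ 9/5 mod 19. 5⁻¹ ≡ 4 (mod 19), so λ ≡ 17.
  x = λ² - 10 - 15 = 289 - 25 ≡ 17; y = λ·(10 - 17) - 15 ≡ 18. → (17, 18)
6G: (17, 18) + (15, 5). λ = (5 - 18)/(15 - 17) ≡ 6/17 mod 19. 17⁻¹ ≡ 9 (mod 19) since 17·9 = 153 ≡ 1, so λ ≡ 16.
  x = λ² - 17 - 15 = 256 - 32 ≡ 15; y = λ·(17 - 15) - 18 ≡ 14. → (15, 14)
7G: (15, 14) + (15, 5): same x and y₁ ≡ -y₂, so the sum is 𝒪.
8G: 𝒪 + (15, 5) = (15, 5) (identity).

(15, 5)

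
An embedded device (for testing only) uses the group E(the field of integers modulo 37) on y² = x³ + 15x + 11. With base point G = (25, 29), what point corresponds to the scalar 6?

Double-and-add on 6 = (110)₂. Start with G = (25, 29) for the leading 1-bit.
double: tangent at (25, 29): λ = (3·25² + 15)/(2·29) ≡ 3/21. 21⁻¹ ≡ 30 (mod 37) since 21·30 = 630 ≡ 1, so λ ≡ 3·30 ≡ 16.
  x = λ² - 25 - 25 = 256 - 50 ≡ 21; y = λ·(25 - 21) - 29 ≡ 35. → (21, 35)
add G: (21, 35) + (25, 29). λ = (29 - 35)/(25 - 21) ≡ 31/4 mod 37. 4⁻¹ ≡ 28 (mod 37) since 4·28 = 112 ≡ 1, so λ ≡ 17.
  x = λ² - 21 - 25 = 289 - 46 ≡ 21; y = λ·(21 - 21) - 35 ≡ 2. → (21, 2)
double: tangent at (21, 2): λ = (3·21² + 15)/(2·2) ≡ 6/4. 4⁻¹ ≡ 28 (mod 37), so λ ≡ 6·28 ≡ 20.
  x = λ² - 21 - 21 = 400 - 42 ≡ 25; y = λ·(21 - 25) - 2 ≡ 29. → (25, 29)

(25, 29)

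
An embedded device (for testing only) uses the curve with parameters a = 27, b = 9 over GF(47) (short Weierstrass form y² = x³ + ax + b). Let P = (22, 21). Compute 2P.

tangent at (22, 21): λ = (3·22² + 27)/(2·21) ≡ 22/42. 42⁻¹ ≡ 28 (mod 47) since 42·28 = 1176 ≡ 1, so λ ≡ 22·28 ≡ 5.
  x = λ² - 22 - 22 = 25 - 44 ≡ 28; y = λ·(22 - 28) - 21 ≡ 43. → (28, 43)

(28, 43)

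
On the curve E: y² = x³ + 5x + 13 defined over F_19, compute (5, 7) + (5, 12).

The two points share x = 5 and their y-coordinates satisfy 7 + 12 ≡ 0 (mod 19), so they are inverses. Their sum is O.

O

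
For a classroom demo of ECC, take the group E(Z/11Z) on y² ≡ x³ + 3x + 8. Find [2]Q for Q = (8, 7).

(7, 3)

tangent at (8, 7): λ = (3·8² + 3)/(2·7) ≡ 8/3. 3⁻¹ ≡ 4 (mod 11), so λ ≡ 8·4 ≡ 10.
  x = λ² - 8 - 8 = 100 - 16 ≡ 7; y = λ·(8 - 7) - 7 ≡ 3. → (7, 3)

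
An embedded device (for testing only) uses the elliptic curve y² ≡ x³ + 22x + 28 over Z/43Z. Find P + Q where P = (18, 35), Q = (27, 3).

(34, 41)

(18, 35) + (27, 3). λ = (3 - 35)/(27 - 18) ≡ 11/9 mod 43. 9⁻¹ ≡ 24 (mod 43), so λ ≡ 6.
  x = λ² - 18 - 27 = 36 - 45 ≡ 34; y = λ·(18 - 34) - 35 ≡ 41. → (34, 41)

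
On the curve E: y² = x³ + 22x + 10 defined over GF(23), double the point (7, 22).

(2, 4)

tangent at (7, 22): λ = (3·7² + 22)/(2·22) ≡ 8/21. 21⁻¹ ≡ 11 (mod 23), so λ ≡ 8·11 ≡ 19.
  x = λ² - 7 - 7 = 361 - 14 ≡ 2; y = λ·(7 - 2) - 22 ≡ 4. → (2, 4)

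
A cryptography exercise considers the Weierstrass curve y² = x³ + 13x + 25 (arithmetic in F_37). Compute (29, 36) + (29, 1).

O

The two points share x = 29 and their y-coordinates satisfy 36 + 1 ≡ 0 (mod 37), so they are inverses. Their sum is ∞.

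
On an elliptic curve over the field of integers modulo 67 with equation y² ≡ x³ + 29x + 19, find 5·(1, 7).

Write P = (1, 7).
Repeated addition: build up to 5P.
2P: tangent at (1, 7): λ = (3·1² + 29)/(2·7) ≡ 32/14. 14⁻¹ ≡ 24 (mod 67), so λ ≡ 32·24 ≡ 31.
  x = λ² - 1 - 1 = 961 - 2 ≡ 21; y = λ·(1 - 21) - 7 ≡ 43. → (21, 43)
3P: (21, 43) + (1, 7). λ = (7 - 43)/(1 - 21) ≡ 31/47 mod 67. 47⁻¹ ≡ 10 (mod 67), so λ ≡ 42.
  x = λ² - 21 - 1 = 1764 - 22 ≡ 0; y = λ·(21 - 0) - 43 ≡ 35. → (0, 35)
4P: (0, 35) + (1, 7). λ = (7 - 35)/(1 - 0) ≡ 39/1 mod 67. 1⁻¹ ≡ 1 (mod 67), so λ ≡ 39.
  x = λ² - 0 - 1 = 1521 - 1 ≡ 46; y = λ·(0 - 46) - 35 ≡ 47. → (46, 47)
5P: (46, 47) + (1, 7). λ = (7 - 47)/(1 - 46) ≡ 27/22 mod 67. 22⁻¹ ≡ 64 (mod 67), so λ ≡ 53.
  x = λ² - 46 - 1 = 2809 - 47 ≡ 15; y = λ·(46 - 15) - 47 ≡ 55. → (15, 55)

(15, 55)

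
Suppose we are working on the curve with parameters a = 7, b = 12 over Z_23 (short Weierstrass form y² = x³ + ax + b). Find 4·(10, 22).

Write Q = (10, 22).
Double-and-add on 4 = (100)₂. Start with Q = (10, 22) for the leading 1-bit.
double: tangent at (10, 22): λ = (3·10² + 7)/(2·22) ≡ 8/21. 21⁻¹ ≡ 11 (mod 23) since 21·11 = 231 ≡ 1, so λ ≡ 8·11 ≡ 19.
  x = λ² - 10 - 10 = 361 - 20 ≡ 19; y = λ·(10 - 19) - 22 ≡ 14. → (19, 14)
double: tangent at (19, 14): λ = (3·19² + 7)/(2·14) ≡ 9/5. 5⁻¹ ≡ 14 (mod 23), so λ ≡ 9·14 ≡ 11.
  x = λ² - 19 - 19 = 121 - 38 ≡ 14; y = λ·(19 - 14) - 14 ≡ 18. → (14, 18)

(14, 18)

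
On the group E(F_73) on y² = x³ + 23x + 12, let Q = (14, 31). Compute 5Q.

Repeated addition: build up to 5Q.
2Q: tangent at (14, 31): λ = (3·14² + 23)/(2·31) ≡ 27/62. 62⁻¹ ≡ 53 (mod 73), so λ ≡ 27·53 ≡ 44.
  x = λ² - 14 - 14 = 1936 - 28 ≡ 10; y = λ·(14 - 10) - 31 ≡ 72. → (10, 72)
3Q: (10, 72) + (14, 31). λ = (31 - 72)/(14 - 10) ≡ 32/4 mod 73. 4⁻¹ ≡ 55 (mod 73), so λ ≡ 8.
  x = λ² - 10 - 14 = 64 - 24 ≡ 40; y = λ·(10 - 40) - 72 ≡ 53. → (40, 53)
4Q: (40, 53) + (14, 31). λ = (31 - 53)/(14 - 40) ≡ 51/47 mod 73. 47⁻¹ ≡ 14 (mod 73), so λ ≡ 57.
  x = λ² - 40 - 14 = 3249 - 54 ≡ 56; y = λ·(40 - 56) - 53 ≡ 57. → (56, 57)
5Q: (56, 57) + (14, 31). λ = (31 - 57)/(14 - 56) ≡ 47/31 mod 73. 31⁻¹ ≡ 33 (mod 73) since 31·33 = 1023 ≡ 1, so λ ≡ 18.
  x = λ² - 56 - 14 = 324 - 70 ≡ 35; y = λ·(56 - 35) - 57 ≡ 29. → (35, 29)

(35, 29)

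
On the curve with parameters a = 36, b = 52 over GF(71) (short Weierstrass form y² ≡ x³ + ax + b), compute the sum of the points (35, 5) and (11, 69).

(40, 32)

(35, 5) + (11, 69). λ = (69 - 5)/(11 - 35) ≡ 64/47 mod 71. 47⁻¹ ≡ 68 (mod 71), so λ ≡ 21.
  x = λ² - 35 - 11 = 441 - 46 ≡ 40; y = λ·(35 - 40) - 5 ≡ 32. → (40, 32)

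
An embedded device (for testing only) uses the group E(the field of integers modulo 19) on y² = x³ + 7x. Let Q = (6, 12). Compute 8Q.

Double-and-add on 8 = (1000)₂. Start with Q = (6, 12) for the leading 1-bit.
double: tangent at (6, 12): λ = (3·6² + 7)/(2·12) ≡ 1/5. 5⁻¹ ≡ 4 (mod 19), so λ ≡ 1·4 ≡ 4.
  x = λ² - 6 - 6 = 16 - 12 ≡ 4; y = λ·(6 - 4) - 12 ≡ 15. → (4, 15)
double: tangent at (4, 15): λ = (3·4² + 7)/(2·15) ≡ 17/11. 11⁻¹ ≡ 7 (mod 19) since 11·7 = 77 ≡ 1, so λ ≡ 17·7 ≡ 5.
  x = λ² - 4 - 4 = 25 - 8 ≡ 17; y = λ·(4 - 17) - 15 ≡ 15. → (17, 15)
double: tangent at (17, 15): λ = (3·17² + 7)/(2·15) ≡ 0/11. 11⁻¹ ≡ 7 (mod 19), so λ ≡ 0·7 ≡ 0.
  x = λ² - 17 - 17 = 0 - 34 ≡ 4; y = λ·(17 - 4) - 15 ≡ 4. → (4, 4)

(4, 4)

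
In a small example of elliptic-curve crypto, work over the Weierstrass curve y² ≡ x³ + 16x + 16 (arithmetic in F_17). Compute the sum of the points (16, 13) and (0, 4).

(14, 3)

(16, 13) + (0, 4). λ = (4 - 13)/(0 - 16) ≡ 8/1 mod 17. 1⁻¹ ≡ 1 (mod 17) since 1·1 = 1 ≡ 1, so λ ≡ 8.
  x = λ² - 16 - 0 = 64 - 16 ≡ 14; y = λ·(16 - 14) - 13 ≡ 3. → (14, 3)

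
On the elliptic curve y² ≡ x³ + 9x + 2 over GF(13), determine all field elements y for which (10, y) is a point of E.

x³ + 9x + 2 = 1092 ≡ 0 (mod 13).
Only y = 0 satisfies y² ≡ 0.

0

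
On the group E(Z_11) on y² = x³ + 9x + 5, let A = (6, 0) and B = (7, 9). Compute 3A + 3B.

(1, 2)

First 3A:
Repeated addition: build up to 3A.
2A: (6, 0) + (6, 0): same x and y₁ ≡ -y₂, so the sum is the point at infinity.
3A: the point at infinity + (6, 0) = (6, 0) (identity).
3A = (6, 0).
Next 3B:
Repeated addition: build up to 3B.
2B: tangent at (7, 9): λ = (3·7² + 9)/(2·9) ≡ 2/7. 7⁻¹ ≡ 8 (mod 11), so λ ≡ 2·8 ≡ 5.
  x = λ² - 7 - 7 = 25 - 14 ≡ 0; y = λ·(7 - 0) - 9 ≡ 4. → (0, 4)
3B: (0, 4) + (7, 9). λ = (9 - 4)/(7 - 0) ≡ 5/7 mod 11. 7⁻¹ ≡ 8 (mod 11), so λ ≡ 7.
  x = λ² - 0 - 7 = 49 - 7 ≡ 9; y = λ·(0 - 9) - 4 ≡ 10. → (9, 10)
3B = (9, 10).
Finally 3A + 3B:
(6, 0) + (9, 10). λ = (10 - 0)/(9 - 6) ≡ 10/3 mod 11. 3⁻¹ ≡ 4 (mod 11) since 3·4 = 12 ≡ 1, so λ ≡ 7.
  x = λ² - 6 - 9 = 49 - 15 ≡ 1; y = λ·(6 - 1) - 0 ≡ 2. → (1, 2)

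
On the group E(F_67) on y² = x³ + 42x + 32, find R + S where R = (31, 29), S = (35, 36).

(25, 15)

(31, 29) + (35, 36). λ = (36 - 29)/(35 - 31) ≡ 7/4 mod 67. 4⁻¹ ≡ 17 (mod 67), so λ ≡ 52.
  x = λ² - 31 - 35 = 2704 - 66 ≡ 25; y = λ·(31 - 25) - 29 ≡ 15. → (25, 15)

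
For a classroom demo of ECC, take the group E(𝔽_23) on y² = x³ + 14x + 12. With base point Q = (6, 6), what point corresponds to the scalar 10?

Repeated addition: build up to 10Q.
2Q: tangent at (6, 6): λ = (3·6² + 14)/(2·6) ≡ 7/12. 12⁻¹ ≡ 2 (mod 23) since 12·2 = 24 ≡ 1, so λ ≡ 7·2 ≡ 14.
  x = λ² - 6 - 6 = 196 - 12 ≡ 0; y = λ·(6 - 0) - 6 ≡ 9. → (0, 9)
3Q: (0, 9) + (6, 6). λ = (6 - 9)/(6 - 0) ≡ 20/6 mod 23. 6⁻¹ ≡ 4 (mod 23), so λ ≡ 11.
  x = λ² - 0 - 6 = 121 - 6 ≡ 0; y = λ·(0 - 0) - 9 ≡ 14. → (0, 14)
4Q: (0, 14) + (6, 6). λ = (6 - 14)/(6 - 0) ≡ 15/6 mod 23. 6⁻¹ ≡ 4 (mod 23), so λ ≡ 14.
  x = λ² - 0 - 6 = 196 - 6 ≡ 6; y = λ·(0 - 6) - 14 ≡ 17. → (6, 17)
5Q: (6, 17) + (6, 6): same x and y₁ ≡ -y₂, so the sum is O.
6Q: O + (6, 6) = (6, 6) (identity).
7Q: tangent at (6, 6): λ = (3·6² + 14)/(2·6) ≡ 7/12. 12⁻¹ ≡ 2 (mod 23) since 12·2 = 24 ≡ 1, so λ ≡ 7·2 ≡ 14.
  x = λ² - 6 - 6 = 196 - 12 ≡ 0; y = λ·(6 - 0) - 6 ≡ 9. → (0, 9)
8Q: (0, 9) + (6, 6). λ = (6 - 9)/(6 - 0) ≡ 20/6 mod 23. 6⁻¹ ≡ 4 (mod 23), so λ ≡ 11.
  x = λ² - 0 - 6 = 121 - 6 ≡ 0; y = λ·(0 - 0) - 9 ≡ 14. → (0, 14)
9Q: (0, 14) + (6, 6). λ = (6 - 14)/(6 - 0) ≡ 15/6 mod 23. 6⁻¹ ≡ 4 (mod 23), so λ ≡ 14.
  x = λ² - 0 - 6 = 196 - 6 ≡ 6; y = λ·(0 - 6) - 14 ≡ 17. → (6, 17)
10Q: (6, 17) + (6, 6): same x and y₁ ≡ -y₂, so the sum is O.

O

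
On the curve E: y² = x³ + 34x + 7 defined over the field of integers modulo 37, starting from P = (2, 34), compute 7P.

Double-and-add on 7 = (111)₂. Start with P = (2, 34) for the leading 1-bit.
double: tangent at (2, 34): λ = (3·2² + 34)/(2·34) ≡ 9/31. 31⁻¹ ≡ 6 (mod 37), so λ ≡ 9·6 ≡ 17.
  x = λ² - 2 - 2 = 289 - 4 ≡ 26; y = λ·(2 - 26) - 34 ≡ 2. → (26, 2)
add P: (26, 2) + (2, 34). λ = (34 - 2)/(2 - 26) ≡ 32/13 mod 37. 13⁻¹ ≡ 20 (mod 37) since 13·20 = 260 ≡ 1, so λ ≡ 11.
  x = λ² - 26 - 2 = 121 - 28 ≡ 19; y = λ·(26 - 19) - 2 ≡ 1. → (19, 1)
double: tangent at (19, 1): λ = (3·19² + 34)/(2·1) ≡ 7/2. 2⁻¹ ≡ 19 (mod 37), so λ ≡ 7·19 ≡ 22.
  x = λ² - 19 - 19 = 484 - 38 ≡ 2; y = λ·(19 - 2) - 1 ≡ 3. → (2, 3)
add P: (2, 3) + (2, 34): same x and y₁ ≡ -y₂, so the sum is O.

O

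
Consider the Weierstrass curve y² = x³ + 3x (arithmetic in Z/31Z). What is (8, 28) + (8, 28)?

tangent at (8, 28): λ = (3·8² + 3)/(2·28) ≡ 9/25. 25⁻¹ ≡ 5 (mod 31) since 25·5 = 125 ≡ 1, so λ ≡ 9·5 ≡ 14.
  x = λ² - 8 - 8 = 196 - 16 ≡ 25; y = λ·(8 - 25) - 28 ≡ 13. → (25, 13)

(25, 13)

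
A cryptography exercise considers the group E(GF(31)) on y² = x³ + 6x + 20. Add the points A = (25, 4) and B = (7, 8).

(25, 4) + (7, 8). λ = (8 - 4)/(7 - 25) ≡ 4/13 mod 31. 13⁻¹ ≡ 12 (mod 31) since 13·12 = 156 ≡ 1, so λ ≡ 17.
  x = λ² - 25 - 7 = 289 - 32 ≡ 9; y = λ·(25 - 9) - 4 ≡ 20. → (9, 20)

(9, 20)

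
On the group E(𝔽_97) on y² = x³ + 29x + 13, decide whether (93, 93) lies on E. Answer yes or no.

y² = 93² ≡ 16; x³ + 29x + 13 = 807067 ≡ 27 (mod 97). 16 ≠ 27.

no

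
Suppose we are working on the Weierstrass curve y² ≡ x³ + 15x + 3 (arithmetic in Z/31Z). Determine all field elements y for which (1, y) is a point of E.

9, 22

x³ + 15x + 3 = 19 ≡ 19 (mod 31).
Square roots of 19 mod 31: 9 and 22 (since 9² = 81 ≡ 19).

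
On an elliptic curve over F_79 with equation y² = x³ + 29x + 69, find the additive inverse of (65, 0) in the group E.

(65, 0)

-(65, 0) = (65, -0 mod 79) = (65, 0).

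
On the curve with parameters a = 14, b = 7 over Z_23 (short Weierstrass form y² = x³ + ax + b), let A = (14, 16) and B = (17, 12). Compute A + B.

(4, 9)

(14, 16) + (17, 12). λ = (12 - 16)/(17 - 14) ≡ 19/3 mod 23. 3⁻¹ ≡ 8 (mod 23), so λ ≡ 14.
  x = λ² - 14 - 17 = 196 - 31 ≡ 4; y = λ·(14 - 4) - 16 ≡ 9. → (4, 9)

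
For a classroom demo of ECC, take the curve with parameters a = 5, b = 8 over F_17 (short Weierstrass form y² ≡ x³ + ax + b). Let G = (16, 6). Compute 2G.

(10, 15)

tangent at (16, 6): λ = (3·16² + 5)/(2·6) ≡ 8/12. 12⁻¹ ≡ 10 (mod 17) since 12·10 = 120 ≡ 1, so λ ≡ 8·10 ≡ 12.
  x = λ² - 16 - 16 = 144 - 32 ≡ 10; y = λ·(16 - 10) - 6 ≡ 15. → (10, 15)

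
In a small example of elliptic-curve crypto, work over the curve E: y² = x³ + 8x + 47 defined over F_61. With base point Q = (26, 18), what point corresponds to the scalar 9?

Repeated addition: build up to 9Q.
2Q: tangent at (26, 18): λ = (3·26² + 8)/(2·18) ≡ 23/36. 36⁻¹ ≡ 39 (mod 61), so λ ≡ 23·39 ≡ 43.
  x = λ² - 26 - 26 = 1849 - 52 ≡ 28; y = λ·(26 - 28) - 18 ≡ 18. → (28, 18)
3Q: (28, 18) + (26, 18). λ = (18 - 18)/(26 - 28) ≡ 0/59 mod 61. 59⁻¹ ≡ 30 (mod 61) since 59·30 = 1770 ≡ 1, so λ ≡ 0.
  x = λ² - 28 - 26 = 0 - 54 ≡ 7; y = λ·(28 - 7) - 18 ≡ 43. → (7, 43)
4Q: (7, 43) + (26, 18). λ = (18 - 43)/(26 - 7) ≡ 36/19 mod 61. 19⁻¹ ≡ 45 (mod 61), so λ ≡ 34.
  x = λ² - 7 - 26 = 1156 - 33 ≡ 25; y = λ·(7 - 25) - 43 ≡ 16. → (25, 16)
5Q: (25, 16) + (26, 18). λ = (18 - 16)/(26 - 25) ≡ 2/1 mod 61. 1⁻¹ ≡ 1 (mod 61) since 1·1 = 1 ≡ 1, so λ ≡ 2.
  x = λ² - 25 - 26 = 4 - 51 ≡ 14; y = λ·(25 - 14) - 16 ≡ 6. → (14, 6)
6Q: (14, 6) + (26, 18). λ = (18 - 6)/(26 - 14) ≡ 12/12 mod 61. 12⁻¹ ≡ 56 (mod 61), so λ ≡ 1.
  x = λ² - 14 - 26 = 1 - 40 ≡ 22; y = λ·(14 - 22) - 6 ≡ 47. → (22, 47)
7Q: (22, 47) + (26, 18). λ = (18 - 47)/(26 - 22) ≡ 32/4 mod 61. 4⁻¹ ≡ 46 (mod 61), so λ ≡ 8.
  x = λ² - 22 - 26 = 64 - 48 ≡ 16; y = λ·(22 - 16) - 47 ≡ 1. → (16, 1)
8Q: (16, 1) + (26, 18). λ = (18 - 1)/(26 - 16) ≡ 17/10 mod 61. 10⁻¹ ≡ 55 (mod 61), so λ ≡ 20.
  x = λ² - 16 - 26 = 400 - 42 ≡ 53; y = λ·(16 - 53) - 1 ≡ 52. → (53, 52)
9Q: (53, 52) + (26, 18). λ = (18 - 52)/(26 - 53) ≡ 27/34 mod 61. 34⁻¹ ≡ 9 (mod 61), so λ ≡ 60.
  x = λ² - 53 - 26 = 3600 - 79 ≡ 44; y = λ·(53 - 44) - 52 ≡ 0. → (44, 0)

(44, 0)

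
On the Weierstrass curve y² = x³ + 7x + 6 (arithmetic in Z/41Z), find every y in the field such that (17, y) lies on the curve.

6, 35

x³ + 7x + 6 = 5038 ≡ 36 (mod 41).
Square roots of 36 mod 41: 6 and 35 (since 6² = 36 ≡ 36).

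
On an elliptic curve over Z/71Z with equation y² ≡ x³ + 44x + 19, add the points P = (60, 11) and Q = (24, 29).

(5, 68)

(60, 11) + (24, 29). λ = (29 - 11)/(24 - 60) ≡ 18/35 mod 71. 35⁻¹ ≡ 69 (mod 71) since 35·69 = 2415 ≡ 1, so λ ≡ 35.
  x = λ² - 60 - 24 = 1225 - 84 ≡ 5; y = λ·(60 - 5) - 11 ≡ 68. → (5, 68)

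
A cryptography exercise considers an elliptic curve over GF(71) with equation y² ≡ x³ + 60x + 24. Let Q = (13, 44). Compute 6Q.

Repeated addition: build up to 6Q.
2Q: tangent at (13, 44): λ = (3·13² + 60)/(2·44) ≡ 70/17. 17⁻¹ ≡ 46 (mod 71), so λ ≡ 70·46 ≡ 25.
  x = λ² - 13 - 13 = 625 - 26 ≡ 31; y = λ·(13 - 31) - 44 ≡ 3. → (31, 3)
3Q: (31, 3) + (13, 44). λ = (44 - 3)/(13 - 31) ≡ 41/53 mod 71. 53⁻¹ ≡ 67 (mod 71), so λ ≡ 49.
  x = λ² - 31 - 13 = 2401 - 44 ≡ 14; y = λ·(31 - 14) - 3 ≡ 49. → (14, 49)
4Q: (14, 49) + (13, 44). λ = (44 - 49)/(13 - 14) ≡ 66/70 mod 71. 70⁻¹ ≡ 70 (mod 71), so λ ≡ 5.
  x = λ² - 14 - 13 = 25 - 27 ≡ 69; y = λ·(14 - 69) - 49 ≡ 31. → (69, 31)
5Q: (69, 31) + (13, 44). λ = (44 - 31)/(13 - 69) ≡ 13/15 mod 71. 15⁻¹ ≡ 19 (mod 71) since 15·19 = 285 ≡ 1, so λ ≡ 34.
  x = λ² - 69 - 13 = 1156 - 82 ≡ 9; y = λ·(69 - 9) - 31 ≡ 21. → (9, 21)
6Q: (9, 21) + (13, 44). λ = (44 - 21)/(13 - 9) ≡ 23/4 mod 71. 4⁻¹ ≡ 18 (mod 71), so λ ≡ 59.
  x = λ² - 9 - 13 = 3481 - 22 ≡ 51; y = λ·(9 - 51) - 21 ≡ 57. → (51, 57)

(51, 57)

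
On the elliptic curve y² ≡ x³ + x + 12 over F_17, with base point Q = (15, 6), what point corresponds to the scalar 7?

Double-and-add on 7 = (111)₂. Start with Q = (15, 6) for the leading 1-bit.
double: tangent at (15, 6): λ = (3·15² + 1)/(2·6) ≡ 13/12. 12⁻¹ ≡ 10 (mod 17), so λ ≡ 13·10 ≡ 11.
  x = λ² - 15 - 15 = 121 - 30 ≡ 6; y = λ·(15 - 6) - 6 ≡ 8. → (6, 8)
add Q: (6, 8) + (15, 6). λ = (6 - 8)/(15 - 6) ≡ 15/9 mod 17. 9⁻¹ ≡ 2 (mod 17), so λ ≡ 13.
  x = λ² - 6 - 15 = 169 - 21 ≡ 12; y = λ·(6 - 12) - 8 ≡ 16. → (12, 16)
double: tangent at (12, 16): λ = (3·12² + 1)/(2·16) ≡ 8/15. 15⁻¹ ≡ 8 (mod 17), so λ ≡ 8·8 ≡ 13.
  x = λ² - 12 - 12 = 169 - 24 ≡ 9; y = λ·(12 - 9) - 16 ≡ 6. → (9, 6)
add Q: (9, 6) + (15, 6). λ = (6 - 6)/(15 - 9) ≡ 0/6 mod 17. 6⁻¹ ≡ 3 (mod 17), so λ ≡ 0.
  x = λ² - 9 - 15 = 0 - 24 ≡ 10; y = λ·(9 - 10) - 6 ≡ 11. → (10, 11)

(10, 11)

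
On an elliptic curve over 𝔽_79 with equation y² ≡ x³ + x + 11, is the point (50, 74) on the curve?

y² = 74² ≡ 25; x³ + 1x + 11 = 125061 ≡ 4 (mod 79). 25 ≠ 4.

no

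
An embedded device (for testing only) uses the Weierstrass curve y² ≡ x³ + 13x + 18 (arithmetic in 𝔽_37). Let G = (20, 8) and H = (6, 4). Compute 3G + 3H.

(16, 20)

First 3G:
Repeated addition: build up to 3G.
2G: tangent at (20, 8): λ = (3·20² + 13)/(2·8) ≡ 29/16. 16⁻¹ ≡ 7 (mod 37), so λ ≡ 29·7 ≡ 18.
  x = λ² - 20 - 20 = 324 - 40 ≡ 25; y = λ·(20 - 25) - 8 ≡ 13. → (25, 13)
3G: (25, 13) + (20, 8). λ = (8 - 13)/(20 - 25) ≡ 32/32 mod 37. 32⁻¹ ≡ 22 (mod 37), so λ ≡ 1.
  x = λ² - 25 - 20 = 1 - 45 ≡ 30; y = λ·(25 - 30) - 13 ≡ 19. → (30, 19)
3G = (30, 19).
Next 3H:
Repeated addition: build up to 3H.
2H: tangent at (6, 4): λ = (3·6² + 13)/(2·4) ≡ 10/8. 8⁻¹ ≡ 14 (mod 37) since 8·14 = 112 ≡ 1, so λ ≡ 10·14 ≡ 29.
  x = λ² - 6 - 6 = 841 - 12 ≡ 15; y = λ·(6 - 15) - 4 ≡ 31. → (15, 31)
3H: (15, 31) + (6, 4). λ = (4 - 31)/(6 - 15) ≡ 10/28 mod 37. 28⁻¹ ≡ 4 (mod 37) since 28·4 = 112 ≡ 1, so λ ≡ 3.
  x = λ² - 15 - 6 = 9 - 21 ≡ 25; y = λ·(15 - 25) - 31 ≡ 13. → (25, 13)
3H = (25, 13).
Finally 3G + 3H:
(30, 19) + (25, 13). λ = (13 - 19)/(25 - 30) ≡ 31/32 mod 37. 32⁻¹ ≡ 22 (mod 37), so λ ≡ 16.
  x = λ² - 30 - 25 = 256 - 55 ≡ 16; y = λ·(30 - 16) - 19 ≡ 20. → (16, 20)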